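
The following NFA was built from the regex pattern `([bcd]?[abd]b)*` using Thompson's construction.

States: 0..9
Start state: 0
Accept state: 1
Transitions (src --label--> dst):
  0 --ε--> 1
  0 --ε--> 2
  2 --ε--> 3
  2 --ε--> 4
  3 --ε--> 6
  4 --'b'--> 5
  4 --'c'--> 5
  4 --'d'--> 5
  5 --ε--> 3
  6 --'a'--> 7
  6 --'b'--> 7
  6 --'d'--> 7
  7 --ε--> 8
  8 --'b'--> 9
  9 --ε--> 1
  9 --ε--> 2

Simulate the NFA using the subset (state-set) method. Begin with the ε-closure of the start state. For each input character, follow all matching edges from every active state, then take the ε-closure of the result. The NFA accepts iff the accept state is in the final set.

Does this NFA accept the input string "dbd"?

Answer: REJECT

Derivation:
S₀ = ε-closure({0}) = {0,1,2,3,4,6}
'd' @ 1: {3,5,6,7,8}
'b' @ 2: {1,2,3,4,6,7,8,9}  [accepting]
'd' @ 3: {3,5,6,7,8}
final: {3,5,6,7,8}; accept 1 not in set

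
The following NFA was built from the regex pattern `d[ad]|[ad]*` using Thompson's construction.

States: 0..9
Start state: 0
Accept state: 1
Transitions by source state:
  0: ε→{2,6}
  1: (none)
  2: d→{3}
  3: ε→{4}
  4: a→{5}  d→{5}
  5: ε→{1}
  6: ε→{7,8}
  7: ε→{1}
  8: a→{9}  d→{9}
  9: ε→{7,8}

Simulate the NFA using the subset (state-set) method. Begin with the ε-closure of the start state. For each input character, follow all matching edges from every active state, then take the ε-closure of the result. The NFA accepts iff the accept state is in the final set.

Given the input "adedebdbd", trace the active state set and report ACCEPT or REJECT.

Answer: REJECT

Derivation:
start: ε-closure({0}) = {0,1,2,6,7,8}
'a' @ 1: {1,7,8,9}  [accepting]
'd' @ 2: {1,7,8,9}  [accepting]
'e' @ 3: {}  — dead — no transitions
rest 'debdbd' ignored (set empty)
after full input: {}  (accept=1 not in)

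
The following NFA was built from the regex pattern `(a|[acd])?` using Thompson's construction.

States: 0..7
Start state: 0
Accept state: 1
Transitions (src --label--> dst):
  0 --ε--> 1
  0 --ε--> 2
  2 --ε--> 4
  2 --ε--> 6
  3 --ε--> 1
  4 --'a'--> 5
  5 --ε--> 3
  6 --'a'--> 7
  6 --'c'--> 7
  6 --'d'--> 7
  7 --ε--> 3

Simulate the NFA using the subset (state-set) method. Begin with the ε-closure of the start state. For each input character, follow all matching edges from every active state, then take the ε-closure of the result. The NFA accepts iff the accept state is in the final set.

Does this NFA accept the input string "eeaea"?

start: ε-closure({0}) = {0,1,2,4,6}
'e' @ 1: {}  — no active states
rest 'eaea' ignored (set empty)
final: {}; accept 1 not in set

Answer: REJECT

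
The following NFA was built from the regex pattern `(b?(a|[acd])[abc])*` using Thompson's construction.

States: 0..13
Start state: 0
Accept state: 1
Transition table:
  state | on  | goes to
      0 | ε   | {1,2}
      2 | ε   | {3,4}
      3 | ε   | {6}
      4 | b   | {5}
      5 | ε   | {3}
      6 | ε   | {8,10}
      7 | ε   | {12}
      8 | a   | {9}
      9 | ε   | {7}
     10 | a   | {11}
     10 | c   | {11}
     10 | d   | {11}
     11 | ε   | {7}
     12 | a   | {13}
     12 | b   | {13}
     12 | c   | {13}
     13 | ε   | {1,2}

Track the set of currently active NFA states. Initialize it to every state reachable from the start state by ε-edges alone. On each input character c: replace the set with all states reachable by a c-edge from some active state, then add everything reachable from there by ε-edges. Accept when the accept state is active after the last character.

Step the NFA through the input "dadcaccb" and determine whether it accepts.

Answer: ACCEPT

Steps:
S₀ = ε-closure({0}) = {0,1,2,3,4,6,8,10}
'd' @ 1: {7,11,12}
'a' @ 2: {1,2,3,4,6,8,10,13}  ✓accept
'd' @ 3: {7,11,12}
'c' @ 4: {1,2,3,4,6,8,10,13}  ✓accept
'a' @ 5: {7,9,11,12}
'c' @ 6: {1,2,3,4,6,8,10,13}  ✓accept
'c' @ 7: {7,11,12}
'b' @ 8: {1,2,3,4,6,8,10,13}  ✓accept
final: {1,2,3,4,6,8,10,13}; accept 1 in set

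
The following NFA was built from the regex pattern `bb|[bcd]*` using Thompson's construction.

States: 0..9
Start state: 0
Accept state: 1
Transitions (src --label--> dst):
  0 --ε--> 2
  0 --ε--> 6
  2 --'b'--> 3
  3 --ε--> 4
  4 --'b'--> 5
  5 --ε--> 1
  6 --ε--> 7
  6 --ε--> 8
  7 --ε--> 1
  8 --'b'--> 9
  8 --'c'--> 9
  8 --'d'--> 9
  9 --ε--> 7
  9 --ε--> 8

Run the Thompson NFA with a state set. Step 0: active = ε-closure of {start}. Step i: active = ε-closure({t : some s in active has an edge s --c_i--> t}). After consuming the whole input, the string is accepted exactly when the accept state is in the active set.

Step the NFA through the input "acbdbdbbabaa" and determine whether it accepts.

Answer: REJECT

Trace:
initial (ε-close {0}): {0,1,2,6,7,8}
'a' @ 1: {}  — no active states
rest 'cbdbdbbabaa' ignored (set empty)
final: {}; accept 1 not in set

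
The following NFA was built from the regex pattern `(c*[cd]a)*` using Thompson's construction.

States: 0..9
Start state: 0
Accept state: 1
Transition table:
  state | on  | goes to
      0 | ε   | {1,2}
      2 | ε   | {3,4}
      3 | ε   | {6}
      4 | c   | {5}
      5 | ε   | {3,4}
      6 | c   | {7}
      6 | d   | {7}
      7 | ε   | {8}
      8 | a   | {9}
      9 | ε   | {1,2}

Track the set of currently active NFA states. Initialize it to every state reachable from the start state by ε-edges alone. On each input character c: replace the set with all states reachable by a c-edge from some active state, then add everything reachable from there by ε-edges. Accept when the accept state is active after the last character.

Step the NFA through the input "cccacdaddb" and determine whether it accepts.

start: ε-closure({0}) = {0,1,2,3,4,6}
'c' @ 1: {3,4,5,6,7,8}
'c' @ 2: {3,4,5,6,7,8}
'c' @ 3: {3,4,5,6,7,8}
'a' @ 4: {1,2,3,4,6,9}  ✓accept
'c' @ 5: {3,4,5,6,7,8}
'd' @ 6: {7,8}
'a' @ 7: {1,2,3,4,6,9}  ✓accept
'd' @ 8: {7,8}
'd' @ 9: {}  — dead — no transitions
rest 'b' ignored (set empty)
end set {} — state 1 not in

Answer: REJECT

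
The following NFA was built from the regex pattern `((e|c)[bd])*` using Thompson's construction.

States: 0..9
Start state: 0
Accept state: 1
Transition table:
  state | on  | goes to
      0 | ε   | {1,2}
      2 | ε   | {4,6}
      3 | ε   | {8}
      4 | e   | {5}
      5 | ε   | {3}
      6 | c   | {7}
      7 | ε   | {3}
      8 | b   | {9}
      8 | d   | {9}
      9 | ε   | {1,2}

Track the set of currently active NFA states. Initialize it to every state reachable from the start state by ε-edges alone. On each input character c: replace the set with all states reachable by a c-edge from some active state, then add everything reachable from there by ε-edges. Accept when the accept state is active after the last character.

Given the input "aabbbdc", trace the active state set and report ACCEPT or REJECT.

start: ε-closure({0}) = {0,1,2,4,6}
'a' @ 1: {}  — state set empty
rest 'abbbdc' ignored (set empty)
end set {} — state 1 not in

Answer: REJECT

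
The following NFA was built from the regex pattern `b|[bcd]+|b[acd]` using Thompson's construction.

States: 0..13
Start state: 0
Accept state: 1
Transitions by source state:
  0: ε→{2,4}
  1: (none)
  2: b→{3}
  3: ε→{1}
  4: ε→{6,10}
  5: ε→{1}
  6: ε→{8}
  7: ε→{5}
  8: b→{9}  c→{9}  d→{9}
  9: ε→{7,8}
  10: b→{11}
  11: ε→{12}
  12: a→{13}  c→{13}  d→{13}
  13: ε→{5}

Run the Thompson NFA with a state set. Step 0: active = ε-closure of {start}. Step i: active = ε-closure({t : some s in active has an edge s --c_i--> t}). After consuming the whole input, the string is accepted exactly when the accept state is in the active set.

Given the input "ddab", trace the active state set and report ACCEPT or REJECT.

S₀ = ε-closure({0}) = {0,2,4,6,8,10}
'd' @ 1: {1,5,7,8,9}  ✓accept
'd' @ 2: {1,5,7,8,9}  ✓accept
'a' @ 3: {}  — no active states
rest 'b' ignored (set empty)
after full input: {}  (accept=1 not in)

Answer: REJECT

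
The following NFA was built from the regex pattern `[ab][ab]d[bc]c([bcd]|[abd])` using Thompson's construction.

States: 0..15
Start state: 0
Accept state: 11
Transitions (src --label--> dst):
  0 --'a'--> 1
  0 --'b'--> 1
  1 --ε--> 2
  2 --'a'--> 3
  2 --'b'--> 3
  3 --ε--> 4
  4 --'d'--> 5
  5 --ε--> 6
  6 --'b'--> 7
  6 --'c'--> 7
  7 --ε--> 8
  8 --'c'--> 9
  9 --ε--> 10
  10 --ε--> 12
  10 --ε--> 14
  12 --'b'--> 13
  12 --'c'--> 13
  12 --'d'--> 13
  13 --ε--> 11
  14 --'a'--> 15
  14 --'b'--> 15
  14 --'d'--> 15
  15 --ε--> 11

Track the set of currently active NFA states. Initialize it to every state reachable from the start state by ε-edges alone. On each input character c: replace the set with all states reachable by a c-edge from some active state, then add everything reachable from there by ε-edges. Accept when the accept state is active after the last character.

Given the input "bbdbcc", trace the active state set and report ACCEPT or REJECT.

start: ε-closure({0}) = {0}
'b' @ 1: {1,2}
'b' @ 2: {3,4}
'd' @ 3: {5,6}
'b' @ 4: {7,8}
'c' @ 5: {9,10,12,14}
'c' @ 6: {11,13}  (accept∈set)
end set {11,13} — state 11 in

Answer: ACCEPT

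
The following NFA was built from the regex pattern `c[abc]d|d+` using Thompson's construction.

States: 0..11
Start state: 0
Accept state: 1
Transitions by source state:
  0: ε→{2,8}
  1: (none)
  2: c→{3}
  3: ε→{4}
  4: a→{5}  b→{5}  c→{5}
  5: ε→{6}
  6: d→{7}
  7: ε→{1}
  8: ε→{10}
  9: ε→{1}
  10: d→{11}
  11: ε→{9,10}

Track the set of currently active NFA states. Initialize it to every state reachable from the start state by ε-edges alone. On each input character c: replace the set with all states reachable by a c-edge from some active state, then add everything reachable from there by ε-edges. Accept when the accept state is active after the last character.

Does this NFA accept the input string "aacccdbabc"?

Answer: REJECT

Derivation:
initial (ε-close {0}): {0,2,8,10}
'a' @ 1: {}  — dead — no transitions
rest 'acccdbabc' ignored (set empty)
after full input: {}  (accept=1 not in)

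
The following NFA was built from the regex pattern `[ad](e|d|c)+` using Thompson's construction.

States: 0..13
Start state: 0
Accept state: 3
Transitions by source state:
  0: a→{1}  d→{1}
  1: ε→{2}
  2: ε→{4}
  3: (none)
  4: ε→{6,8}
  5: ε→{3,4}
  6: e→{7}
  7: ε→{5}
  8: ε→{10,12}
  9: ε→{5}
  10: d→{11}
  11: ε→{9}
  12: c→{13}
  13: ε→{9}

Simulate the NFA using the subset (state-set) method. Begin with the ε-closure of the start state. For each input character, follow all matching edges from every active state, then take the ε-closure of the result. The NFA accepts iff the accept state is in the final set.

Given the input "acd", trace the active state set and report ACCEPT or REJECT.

initial (ε-close {0}): {0}
'a' @ 1: {1,2,4,6,8,10,12}
'c' @ 2: {3,4,5,6,8,9,10,12,13}  ✓accept
'd' @ 3: {3,4,5,6,8,9,10,11,12}  ✓accept
after full input: {3,4,5,6,8,9,10,11,12}  (accept=3 in)

Answer: ACCEPT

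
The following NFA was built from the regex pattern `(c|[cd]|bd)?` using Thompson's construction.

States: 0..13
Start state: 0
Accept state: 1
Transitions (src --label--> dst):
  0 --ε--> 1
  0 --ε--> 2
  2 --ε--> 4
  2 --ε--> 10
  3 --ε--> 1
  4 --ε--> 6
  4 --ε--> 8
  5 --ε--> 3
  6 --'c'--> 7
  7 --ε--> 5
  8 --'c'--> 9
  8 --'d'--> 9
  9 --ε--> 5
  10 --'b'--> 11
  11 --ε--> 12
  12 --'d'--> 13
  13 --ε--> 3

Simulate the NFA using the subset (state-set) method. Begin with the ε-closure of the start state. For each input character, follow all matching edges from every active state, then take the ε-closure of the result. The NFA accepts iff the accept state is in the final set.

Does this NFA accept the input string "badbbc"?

initial (ε-close {0}): {0,1,2,4,6,8,10}
'b' @ 1: {11,12}
'a' @ 2: {}  — dead — no transitions
rest 'dbbc' ignored (set empty)
final: {}; accept 1 not in set

Answer: REJECT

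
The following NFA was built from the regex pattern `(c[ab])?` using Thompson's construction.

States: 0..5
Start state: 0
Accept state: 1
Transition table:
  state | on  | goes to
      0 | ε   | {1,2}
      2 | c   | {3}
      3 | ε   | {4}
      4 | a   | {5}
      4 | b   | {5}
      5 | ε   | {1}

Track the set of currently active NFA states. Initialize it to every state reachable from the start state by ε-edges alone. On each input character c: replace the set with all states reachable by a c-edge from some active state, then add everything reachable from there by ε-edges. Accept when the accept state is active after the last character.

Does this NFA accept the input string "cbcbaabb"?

initial (ε-close {0}): {0,1,2}
'c' @ 1: {3,4}
'b' @ 2: {1,5}  [accepting]
'c' @ 3: {}  — state set empty
rest 'baabb' ignored (set empty)
end set {} — state 1 not in

Answer: REJECT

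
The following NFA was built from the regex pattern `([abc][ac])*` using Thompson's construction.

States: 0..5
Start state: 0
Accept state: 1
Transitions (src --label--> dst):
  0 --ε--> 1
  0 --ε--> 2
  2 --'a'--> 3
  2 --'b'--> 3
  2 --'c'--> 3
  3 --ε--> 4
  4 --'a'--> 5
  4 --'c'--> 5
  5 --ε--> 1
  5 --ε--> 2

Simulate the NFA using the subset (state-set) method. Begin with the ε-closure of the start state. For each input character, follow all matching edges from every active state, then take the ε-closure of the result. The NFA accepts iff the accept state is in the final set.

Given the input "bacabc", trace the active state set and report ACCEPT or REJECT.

initial (ε-close {0}): {0,1,2}
'b' @ 1: {3,4}
'a' @ 2: {1,2,5}  ✓accept
'c' @ 3: {3,4}
'a' @ 4: {1,2,5}  ✓accept
'b' @ 5: {3,4}
'c' @ 6: {1,2,5}  ✓accept
final: {1,2,5}; accept 1 in set

Answer: ACCEPT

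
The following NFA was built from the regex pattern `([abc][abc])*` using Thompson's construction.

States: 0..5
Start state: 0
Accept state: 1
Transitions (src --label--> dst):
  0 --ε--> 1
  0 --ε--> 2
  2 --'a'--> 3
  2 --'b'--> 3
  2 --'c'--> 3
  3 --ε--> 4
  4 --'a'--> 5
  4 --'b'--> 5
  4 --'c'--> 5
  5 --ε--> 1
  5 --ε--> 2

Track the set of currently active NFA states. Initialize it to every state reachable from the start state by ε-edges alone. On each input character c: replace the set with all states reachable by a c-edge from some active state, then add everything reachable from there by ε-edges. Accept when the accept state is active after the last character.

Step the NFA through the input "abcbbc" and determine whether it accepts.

S₀ = ε-closure({0}) = {0,1,2}
'a' @ 1: {3,4}
'b' @ 2: {1,2,5}  (accept∈set)
'c' @ 3: {3,4}
'b' @ 4: {1,2,5}  (accept∈set)
'b' @ 5: {3,4}
'c' @ 6: {1,2,5}  (accept∈set)
after full input: {1,2,5}  (accept=1 in)

Answer: ACCEPT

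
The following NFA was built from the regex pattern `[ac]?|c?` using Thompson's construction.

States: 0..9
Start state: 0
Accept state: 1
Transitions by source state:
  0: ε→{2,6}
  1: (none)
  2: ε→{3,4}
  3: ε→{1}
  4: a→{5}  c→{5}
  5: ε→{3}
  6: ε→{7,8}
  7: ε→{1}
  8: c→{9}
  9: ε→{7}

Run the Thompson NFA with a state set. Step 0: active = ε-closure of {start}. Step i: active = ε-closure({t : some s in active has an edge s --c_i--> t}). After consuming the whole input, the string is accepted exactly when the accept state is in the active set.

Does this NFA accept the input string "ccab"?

initial (ε-close {0}): {0,1,2,3,4,6,7,8}
'c' @ 1: {1,3,5,7,9}  ✓accept
'c' @ 2: {}  — state set empty
rest 'ab' ignored (set empty)
final: {}; accept 1 not in set

Answer: REJECT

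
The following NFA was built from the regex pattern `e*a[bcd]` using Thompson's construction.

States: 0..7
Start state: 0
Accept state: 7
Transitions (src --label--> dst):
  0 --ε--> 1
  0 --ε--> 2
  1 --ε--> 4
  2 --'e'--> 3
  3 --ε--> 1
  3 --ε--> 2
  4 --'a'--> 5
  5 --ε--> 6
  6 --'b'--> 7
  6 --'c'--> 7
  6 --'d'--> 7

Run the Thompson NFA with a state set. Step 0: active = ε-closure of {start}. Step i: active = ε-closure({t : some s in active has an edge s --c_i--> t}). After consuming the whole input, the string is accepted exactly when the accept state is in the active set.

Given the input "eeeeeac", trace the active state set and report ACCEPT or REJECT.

Answer: ACCEPT

Steps:
initial (ε-close {0}): {0,1,2,4}
'e' @ 1: {1,2,3,4}
'e' @ 2: {1,2,3,4}
'e' @ 3: {1,2,3,4}
'e' @ 4: {1,2,3,4}
'e' @ 5: {1,2,3,4}
'a' @ 6: {5,6}
'c' @ 7: {7}  ✓accept
final: {7}; accept 7 in set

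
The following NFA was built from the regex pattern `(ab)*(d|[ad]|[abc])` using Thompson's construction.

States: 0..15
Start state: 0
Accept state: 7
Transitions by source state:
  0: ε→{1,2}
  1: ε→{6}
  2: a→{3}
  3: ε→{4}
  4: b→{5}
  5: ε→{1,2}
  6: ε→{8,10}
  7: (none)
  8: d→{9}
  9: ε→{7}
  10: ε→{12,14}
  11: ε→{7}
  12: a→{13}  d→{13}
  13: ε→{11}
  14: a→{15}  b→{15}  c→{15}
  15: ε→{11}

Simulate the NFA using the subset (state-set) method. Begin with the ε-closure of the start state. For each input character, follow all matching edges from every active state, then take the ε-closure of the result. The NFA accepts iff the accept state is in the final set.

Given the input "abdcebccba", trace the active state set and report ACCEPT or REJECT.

S₀ = ε-closure({0}) = {0,1,2,6,8,10,12,14}
'a' @ 1: {3,4,7,11,13,15}  (accept∈set)
'b' @ 2: {1,2,5,6,8,10,12,14}
'd' @ 3: {7,9,11,13}  (accept∈set)
'c' @ 4: {}  — state set empty
rest 'ebccba' ignored (set empty)
end set {} — state 7 not in

Answer: REJECT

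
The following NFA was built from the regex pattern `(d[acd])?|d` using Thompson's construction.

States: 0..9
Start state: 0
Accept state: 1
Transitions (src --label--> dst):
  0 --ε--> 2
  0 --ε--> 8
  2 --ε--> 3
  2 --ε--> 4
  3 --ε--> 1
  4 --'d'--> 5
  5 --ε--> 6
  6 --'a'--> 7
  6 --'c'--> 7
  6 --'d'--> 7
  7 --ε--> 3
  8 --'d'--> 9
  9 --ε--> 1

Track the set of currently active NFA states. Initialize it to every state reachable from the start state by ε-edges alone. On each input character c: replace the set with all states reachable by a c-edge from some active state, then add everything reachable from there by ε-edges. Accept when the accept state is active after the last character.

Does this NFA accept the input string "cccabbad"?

Answer: REJECT

Derivation:
initial (ε-close {0}): {0,1,2,3,4,8}
'c' @ 1: {}  — dead — no transitions
rest 'ccabbad' ignored (set empty)
final: {}; accept 1 not in set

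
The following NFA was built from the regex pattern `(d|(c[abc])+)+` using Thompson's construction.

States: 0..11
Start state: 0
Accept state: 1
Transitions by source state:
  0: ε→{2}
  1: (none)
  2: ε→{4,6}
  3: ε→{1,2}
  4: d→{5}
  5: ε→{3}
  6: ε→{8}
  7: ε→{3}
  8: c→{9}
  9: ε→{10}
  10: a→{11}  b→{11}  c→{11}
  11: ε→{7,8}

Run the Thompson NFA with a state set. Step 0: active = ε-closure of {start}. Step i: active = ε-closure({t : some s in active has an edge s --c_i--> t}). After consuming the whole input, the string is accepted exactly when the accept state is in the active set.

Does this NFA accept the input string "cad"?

Answer: ACCEPT

Trace:
start: ε-closure({0}) = {0,2,4,6,8}
'c' @ 1: {9,10}
'a' @ 2: {1,2,3,4,6,7,8,11}  ✓accept
'd' @ 3: {1,2,3,4,5,6,8}  ✓accept
final: {1,2,3,4,5,6,8}; accept 1 in set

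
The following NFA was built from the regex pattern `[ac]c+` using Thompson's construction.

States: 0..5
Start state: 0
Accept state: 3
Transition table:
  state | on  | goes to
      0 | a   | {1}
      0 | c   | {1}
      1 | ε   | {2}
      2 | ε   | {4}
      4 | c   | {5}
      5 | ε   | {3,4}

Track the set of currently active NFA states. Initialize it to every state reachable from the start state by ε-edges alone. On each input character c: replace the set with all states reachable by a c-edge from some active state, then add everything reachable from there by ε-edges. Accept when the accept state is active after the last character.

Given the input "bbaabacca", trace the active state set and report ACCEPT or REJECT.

initial (ε-close {0}): {0}
'b' @ 1: {}  — state set empty
rest 'baabacca' ignored (set empty)
end set {} — state 3 not in

Answer: REJECT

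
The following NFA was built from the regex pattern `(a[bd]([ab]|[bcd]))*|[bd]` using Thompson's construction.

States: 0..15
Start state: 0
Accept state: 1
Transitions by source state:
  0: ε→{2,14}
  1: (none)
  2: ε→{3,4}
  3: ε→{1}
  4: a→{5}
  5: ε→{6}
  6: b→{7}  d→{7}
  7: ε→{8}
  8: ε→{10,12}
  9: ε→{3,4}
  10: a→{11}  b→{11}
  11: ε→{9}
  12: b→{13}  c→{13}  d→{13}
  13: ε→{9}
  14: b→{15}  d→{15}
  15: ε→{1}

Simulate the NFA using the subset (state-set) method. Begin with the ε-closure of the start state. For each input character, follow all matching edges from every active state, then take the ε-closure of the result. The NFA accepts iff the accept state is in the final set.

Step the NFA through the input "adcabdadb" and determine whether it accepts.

initial (ε-close {0}): {0,1,2,3,4,14}
'a' @ 1: {5,6}
'd' @ 2: {7,8,10,12}
'c' @ 3: {1,3,4,9,13}  (accept∈set)
'a' @ 4: {5,6}
'b' @ 5: {7,8,10,12}
'd' @ 6: {1,3,4,9,13}  (accept∈set)
'a' @ 7: {5,6}
'd' @ 8: {7,8,10,12}
'b' @ 9: {1,3,4,9,11,13}  (accept∈set)
end set {1,3,4,9,11,13} — state 1 in

Answer: ACCEPT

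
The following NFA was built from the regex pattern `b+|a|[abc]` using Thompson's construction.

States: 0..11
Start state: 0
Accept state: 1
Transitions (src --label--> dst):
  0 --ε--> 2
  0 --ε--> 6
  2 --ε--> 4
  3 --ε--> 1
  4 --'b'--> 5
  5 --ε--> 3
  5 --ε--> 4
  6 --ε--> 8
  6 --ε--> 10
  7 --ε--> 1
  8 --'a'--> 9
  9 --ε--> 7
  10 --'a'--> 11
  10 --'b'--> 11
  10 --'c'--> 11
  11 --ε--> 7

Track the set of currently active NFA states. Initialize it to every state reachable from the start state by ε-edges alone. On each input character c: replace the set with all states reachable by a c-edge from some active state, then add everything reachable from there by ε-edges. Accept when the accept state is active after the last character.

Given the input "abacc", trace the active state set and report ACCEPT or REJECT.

Answer: REJECT

Derivation:
initial (ε-close {0}): {0,2,4,6,8,10}
'a' @ 1: {1,7,9,11}  (accept∈set)
'b' @ 2: {}  — state set empty
rest 'acc' ignored (set empty)
final: {}; accept 1 not in set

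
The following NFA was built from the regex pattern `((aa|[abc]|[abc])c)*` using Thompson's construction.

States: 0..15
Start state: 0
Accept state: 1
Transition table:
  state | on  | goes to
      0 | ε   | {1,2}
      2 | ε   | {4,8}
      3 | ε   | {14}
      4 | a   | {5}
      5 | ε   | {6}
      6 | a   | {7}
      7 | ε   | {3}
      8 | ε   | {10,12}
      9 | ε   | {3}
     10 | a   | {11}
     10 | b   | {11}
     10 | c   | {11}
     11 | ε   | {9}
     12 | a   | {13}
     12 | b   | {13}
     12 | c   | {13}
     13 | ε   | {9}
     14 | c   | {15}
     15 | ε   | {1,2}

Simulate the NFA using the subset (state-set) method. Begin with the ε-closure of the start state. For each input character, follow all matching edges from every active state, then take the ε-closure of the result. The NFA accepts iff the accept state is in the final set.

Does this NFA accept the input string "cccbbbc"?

S₀ = ε-closure({0}) = {0,1,2,4,8,10,12}
'c' @ 1: {3,9,11,13,14}
'c' @ 2: {1,2,4,8,10,12,15}  [accepting]
'c' @ 3: {3,9,11,13,14}
'b' @ 4: {}  — no active states
rest 'bbc' ignored (set empty)
after full input: {}  (accept=1 not in)

Answer: REJECT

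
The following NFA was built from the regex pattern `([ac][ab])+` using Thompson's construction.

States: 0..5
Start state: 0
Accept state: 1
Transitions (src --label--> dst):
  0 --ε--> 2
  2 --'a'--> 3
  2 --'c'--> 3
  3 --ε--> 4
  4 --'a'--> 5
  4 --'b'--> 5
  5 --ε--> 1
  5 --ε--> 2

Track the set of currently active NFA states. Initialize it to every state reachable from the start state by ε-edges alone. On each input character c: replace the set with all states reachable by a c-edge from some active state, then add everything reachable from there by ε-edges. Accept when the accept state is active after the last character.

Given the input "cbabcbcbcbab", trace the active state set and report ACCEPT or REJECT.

Answer: ACCEPT

Derivation:
S₀ = ε-closure({0}) = {0,2}
'c' @ 1: {3,4}
'b' @ 2: {1,2,5}  [accepting]
'a' @ 3: {3,4}
'b' @ 4: {1,2,5}  [accepting]
'c' @ 5: {3,4}
'b' @ 6: {1,2,5}  [accepting]
'c' @ 7: {3,4}
'b' @ 8: {1,2,5}  [accepting]
'c' @ 9: {3,4}
'b' @ 10: {1,2,5}  [accepting]
'a' @ 11: {3,4}
'b' @ 12: {1,2,5}  [accepting]
end set {1,2,5} — state 1 in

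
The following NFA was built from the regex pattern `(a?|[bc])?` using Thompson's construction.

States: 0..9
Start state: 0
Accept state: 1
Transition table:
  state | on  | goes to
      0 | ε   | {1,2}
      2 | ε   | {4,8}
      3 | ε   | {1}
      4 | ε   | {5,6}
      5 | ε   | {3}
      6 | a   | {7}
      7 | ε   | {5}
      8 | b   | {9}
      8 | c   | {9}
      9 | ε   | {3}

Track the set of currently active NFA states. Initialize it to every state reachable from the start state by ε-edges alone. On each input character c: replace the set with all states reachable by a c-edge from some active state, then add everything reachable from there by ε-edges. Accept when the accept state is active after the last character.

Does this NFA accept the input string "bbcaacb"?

Answer: REJECT

Derivation:
start: ε-closure({0}) = {0,1,2,3,4,5,6,8}
'b' @ 1: {1,3,9}  [accepting]
'b' @ 2: {}  — no active states
rest 'caacb' ignored (set empty)
end set {} — state 1 not in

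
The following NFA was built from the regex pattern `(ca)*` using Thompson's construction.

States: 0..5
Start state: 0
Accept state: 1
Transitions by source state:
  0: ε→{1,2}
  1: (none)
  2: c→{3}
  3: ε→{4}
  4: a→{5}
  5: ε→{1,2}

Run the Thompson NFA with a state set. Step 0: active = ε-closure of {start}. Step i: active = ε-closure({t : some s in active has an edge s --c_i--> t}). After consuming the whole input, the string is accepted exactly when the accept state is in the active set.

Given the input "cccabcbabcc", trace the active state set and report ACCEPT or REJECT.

initial (ε-close {0}): {0,1,2}
'c' @ 1: {3,4}
'c' @ 2: {}  — no active states
rest 'cabcbabcc' ignored (set empty)
after full input: {}  (accept=1 not in)

Answer: REJECT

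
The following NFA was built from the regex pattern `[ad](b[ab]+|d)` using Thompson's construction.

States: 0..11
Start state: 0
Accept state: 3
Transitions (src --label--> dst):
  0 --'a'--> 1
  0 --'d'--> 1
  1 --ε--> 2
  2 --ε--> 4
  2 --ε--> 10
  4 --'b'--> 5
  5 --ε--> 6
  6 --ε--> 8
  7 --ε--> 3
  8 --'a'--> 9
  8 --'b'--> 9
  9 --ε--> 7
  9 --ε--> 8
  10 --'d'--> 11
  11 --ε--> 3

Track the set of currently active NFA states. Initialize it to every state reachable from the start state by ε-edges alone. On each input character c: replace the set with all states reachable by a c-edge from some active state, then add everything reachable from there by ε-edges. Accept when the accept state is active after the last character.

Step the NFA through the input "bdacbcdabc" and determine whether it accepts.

S₀ = ε-closure({0}) = {0}
'b' @ 1: {}  — no active states
rest 'dacbcdabc' ignored (set empty)
after full input: {}  (accept=3 not in)

Answer: REJECT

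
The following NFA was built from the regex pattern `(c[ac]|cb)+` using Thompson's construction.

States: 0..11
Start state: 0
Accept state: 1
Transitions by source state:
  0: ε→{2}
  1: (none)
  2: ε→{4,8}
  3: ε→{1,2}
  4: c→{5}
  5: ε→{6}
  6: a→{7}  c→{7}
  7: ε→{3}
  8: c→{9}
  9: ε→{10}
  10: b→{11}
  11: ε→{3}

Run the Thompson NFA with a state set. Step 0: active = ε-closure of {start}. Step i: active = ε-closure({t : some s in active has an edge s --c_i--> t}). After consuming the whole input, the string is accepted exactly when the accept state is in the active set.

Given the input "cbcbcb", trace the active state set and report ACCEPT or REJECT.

initial (ε-close {0}): {0,2,4,8}
'c' @ 1: {5,6,9,10}
'b' @ 2: {1,2,3,4,8,11}  [accepting]
'c' @ 3: {5,6,9,10}
'b' @ 4: {1,2,3,4,8,11}  [accepting]
'c' @ 5: {5,6,9,10}
'b' @ 6: {1,2,3,4,8,11}  [accepting]
final: {1,2,3,4,8,11}; accept 1 in set

Answer: ACCEPT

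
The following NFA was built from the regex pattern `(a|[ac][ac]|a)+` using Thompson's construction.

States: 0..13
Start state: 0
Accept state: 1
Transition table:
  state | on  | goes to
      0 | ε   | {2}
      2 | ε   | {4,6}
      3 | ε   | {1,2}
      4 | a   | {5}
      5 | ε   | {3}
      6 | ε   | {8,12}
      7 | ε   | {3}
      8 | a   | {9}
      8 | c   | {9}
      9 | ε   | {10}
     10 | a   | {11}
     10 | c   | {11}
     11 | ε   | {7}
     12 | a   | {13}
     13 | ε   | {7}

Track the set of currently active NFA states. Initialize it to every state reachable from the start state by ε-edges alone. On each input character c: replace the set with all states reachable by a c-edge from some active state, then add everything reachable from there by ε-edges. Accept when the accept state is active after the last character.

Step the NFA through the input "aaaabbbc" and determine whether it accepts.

start: ε-closure({0}) = {0,2,4,6,8,12}
'a' @ 1: {1,2,3,4,5,6,7,8,9,10,12,13}  (accept∈set)
'a' @ 2: {1,2,3,4,5,6,7,8,9,10,11,12,13}  (accept∈set)
'a' @ 3: {1,2,3,4,5,6,7,8,9,10,11,12,13}  (accept∈set)
'a' @ 4: {1,2,3,4,5,6,7,8,9,10,11,12,13}  (accept∈set)
'b' @ 5: {}  — dead — no transitions
rest 'bbc' ignored (set empty)
final: {}; accept 1 not in set

Answer: REJECT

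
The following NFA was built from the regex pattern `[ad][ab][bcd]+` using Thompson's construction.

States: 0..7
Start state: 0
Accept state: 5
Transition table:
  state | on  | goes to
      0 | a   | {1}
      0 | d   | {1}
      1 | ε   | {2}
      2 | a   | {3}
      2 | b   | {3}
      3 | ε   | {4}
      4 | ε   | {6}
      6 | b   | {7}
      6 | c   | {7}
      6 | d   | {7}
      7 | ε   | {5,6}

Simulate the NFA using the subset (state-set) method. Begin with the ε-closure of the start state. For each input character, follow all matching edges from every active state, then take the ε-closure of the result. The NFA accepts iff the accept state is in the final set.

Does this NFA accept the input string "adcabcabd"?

Answer: REJECT

Steps:
S₀ = ε-closure({0}) = {0}
'a' @ 1: {1,2}
'd' @ 2: {}  — state set empty
rest 'cabcabd' ignored (set empty)
final: {}; accept 5 not in set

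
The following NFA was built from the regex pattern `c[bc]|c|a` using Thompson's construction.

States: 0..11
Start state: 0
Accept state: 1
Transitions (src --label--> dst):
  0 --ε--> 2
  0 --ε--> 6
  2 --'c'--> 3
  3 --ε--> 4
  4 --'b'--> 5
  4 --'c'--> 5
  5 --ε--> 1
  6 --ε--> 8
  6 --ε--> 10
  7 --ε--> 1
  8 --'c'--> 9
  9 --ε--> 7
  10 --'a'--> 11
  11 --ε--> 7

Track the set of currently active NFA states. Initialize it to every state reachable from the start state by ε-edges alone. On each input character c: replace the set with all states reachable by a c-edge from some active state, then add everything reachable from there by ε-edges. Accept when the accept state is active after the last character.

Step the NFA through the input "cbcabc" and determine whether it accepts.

Answer: REJECT

Steps:
start: ε-closure({0}) = {0,2,6,8,10}
'c' @ 1: {1,3,4,7,9}  [accepting]
'b' @ 2: {1,5}  [accepting]
'c' @ 3: {}  — state set empty
rest 'abc' ignored (set empty)
end set {} — state 1 not in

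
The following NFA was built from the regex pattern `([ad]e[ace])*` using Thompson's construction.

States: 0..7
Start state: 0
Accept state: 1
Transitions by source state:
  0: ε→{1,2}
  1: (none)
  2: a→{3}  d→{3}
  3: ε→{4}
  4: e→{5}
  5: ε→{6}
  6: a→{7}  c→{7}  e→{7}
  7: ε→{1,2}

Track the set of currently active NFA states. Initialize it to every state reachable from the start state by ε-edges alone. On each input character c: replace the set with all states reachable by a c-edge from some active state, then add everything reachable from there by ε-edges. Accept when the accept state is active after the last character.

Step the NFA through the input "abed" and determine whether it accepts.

Answer: REJECT

Steps:
start: ε-closure({0}) = {0,1,2}
'a' @ 1: {3,4}
'b' @ 2: {}  — dead — no transitions
rest 'ed' ignored (set empty)
final: {}; accept 1 not in set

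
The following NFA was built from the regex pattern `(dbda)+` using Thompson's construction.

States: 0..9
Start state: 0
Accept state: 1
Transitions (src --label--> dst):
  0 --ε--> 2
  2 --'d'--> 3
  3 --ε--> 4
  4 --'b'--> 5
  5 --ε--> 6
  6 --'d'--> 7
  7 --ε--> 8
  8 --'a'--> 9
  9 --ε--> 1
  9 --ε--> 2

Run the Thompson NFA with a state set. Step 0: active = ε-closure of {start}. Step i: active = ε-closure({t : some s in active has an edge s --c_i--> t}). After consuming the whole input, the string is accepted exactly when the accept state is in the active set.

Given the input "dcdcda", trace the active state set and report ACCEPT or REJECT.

start: ε-closure({0}) = {0,2}
'd' @ 1: {3,4}
'c' @ 2: {}  — no active states
rest 'dcda' ignored (set empty)
after full input: {}  (accept=1 not in)

Answer: REJECT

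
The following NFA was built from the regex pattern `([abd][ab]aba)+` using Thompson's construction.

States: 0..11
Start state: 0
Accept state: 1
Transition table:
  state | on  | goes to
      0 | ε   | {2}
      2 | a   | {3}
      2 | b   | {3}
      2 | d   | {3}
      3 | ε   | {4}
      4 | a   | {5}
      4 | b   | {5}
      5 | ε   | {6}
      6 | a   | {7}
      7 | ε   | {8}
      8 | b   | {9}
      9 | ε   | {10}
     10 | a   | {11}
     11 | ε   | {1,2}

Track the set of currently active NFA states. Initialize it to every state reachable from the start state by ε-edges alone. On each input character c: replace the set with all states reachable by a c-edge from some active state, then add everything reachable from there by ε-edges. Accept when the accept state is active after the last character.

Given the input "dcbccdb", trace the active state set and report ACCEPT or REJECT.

initial (ε-close {0}): {0,2}
'd' @ 1: {3,4}
'c' @ 2: {}  — dead — no transitions
rest 'bccdb' ignored (set empty)
final: {}; accept 1 not in set

Answer: REJECT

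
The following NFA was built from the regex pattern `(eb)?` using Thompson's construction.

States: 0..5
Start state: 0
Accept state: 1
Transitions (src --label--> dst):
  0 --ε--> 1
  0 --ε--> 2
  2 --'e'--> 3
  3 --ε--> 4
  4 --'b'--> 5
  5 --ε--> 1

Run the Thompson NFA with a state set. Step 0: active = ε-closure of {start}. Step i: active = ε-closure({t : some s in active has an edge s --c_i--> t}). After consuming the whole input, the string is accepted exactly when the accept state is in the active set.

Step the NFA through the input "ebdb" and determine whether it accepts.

S₀ = ε-closure({0}) = {0,1,2}
'e' @ 1: {3,4}
'b' @ 2: {1,5}  ✓accept
'd' @ 3: {}  — state set empty
rest 'b' ignored (set empty)
after full input: {}  (accept=1 not in)

Answer: REJECT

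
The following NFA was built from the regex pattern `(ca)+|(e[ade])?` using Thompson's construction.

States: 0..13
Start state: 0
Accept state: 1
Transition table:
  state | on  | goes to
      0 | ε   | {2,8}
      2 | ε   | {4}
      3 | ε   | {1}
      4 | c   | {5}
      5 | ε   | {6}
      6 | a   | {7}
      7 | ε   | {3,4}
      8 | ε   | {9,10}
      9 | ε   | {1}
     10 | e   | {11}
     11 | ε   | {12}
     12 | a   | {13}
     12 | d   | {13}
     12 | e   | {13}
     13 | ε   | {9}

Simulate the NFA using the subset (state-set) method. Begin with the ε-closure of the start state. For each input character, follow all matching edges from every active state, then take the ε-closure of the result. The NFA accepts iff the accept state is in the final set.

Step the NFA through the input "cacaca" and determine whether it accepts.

S₀ = ε-closure({0}) = {0,1,2,4,8,9,10}
'c' @ 1: {5,6}
'a' @ 2: {1,3,4,7}  [accepting]
'c' @ 3: {5,6}
'a' @ 4: {1,3,4,7}  [accepting]
'c' @ 5: {5,6}
'a' @ 6: {1,3,4,7}  [accepting]
final: {1,3,4,7}; accept 1 in set

Answer: ACCEPT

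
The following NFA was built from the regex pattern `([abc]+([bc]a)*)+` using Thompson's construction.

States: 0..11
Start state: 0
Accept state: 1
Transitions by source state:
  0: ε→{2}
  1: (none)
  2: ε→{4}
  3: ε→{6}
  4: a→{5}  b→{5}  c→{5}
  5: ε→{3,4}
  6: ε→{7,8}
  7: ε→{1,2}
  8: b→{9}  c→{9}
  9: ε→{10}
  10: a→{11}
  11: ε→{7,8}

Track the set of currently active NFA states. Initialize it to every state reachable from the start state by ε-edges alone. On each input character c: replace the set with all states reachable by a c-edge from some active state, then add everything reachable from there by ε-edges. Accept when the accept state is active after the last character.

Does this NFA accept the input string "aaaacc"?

initial (ε-close {0}): {0,2,4}
'a' @ 1: {1,2,3,4,5,6,7,8}  ✓accept
'a' @ 2: {1,2,3,4,5,6,7,8}  ✓accept
'a' @ 3: {1,2,3,4,5,6,7,8}  ✓accept
'a' @ 4: {1,2,3,4,5,6,7,8}  ✓accept
'c' @ 5: {1,2,3,4,5,6,7,8,9,10}  ✓accept
'c' @ 6: {1,2,3,4,5,6,7,8,9,10}  ✓accept
after full input: {1,2,3,4,5,6,7,8,9,10}  (accept=1 in)

Answer: ACCEPT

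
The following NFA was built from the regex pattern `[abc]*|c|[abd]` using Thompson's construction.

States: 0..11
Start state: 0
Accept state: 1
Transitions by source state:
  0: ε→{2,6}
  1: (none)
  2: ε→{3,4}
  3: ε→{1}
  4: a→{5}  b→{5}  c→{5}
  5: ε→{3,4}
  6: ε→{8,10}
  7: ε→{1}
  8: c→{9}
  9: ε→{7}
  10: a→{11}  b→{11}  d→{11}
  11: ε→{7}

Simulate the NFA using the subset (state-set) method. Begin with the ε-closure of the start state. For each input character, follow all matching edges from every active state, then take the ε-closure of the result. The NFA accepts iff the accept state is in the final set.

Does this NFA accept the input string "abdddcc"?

Answer: REJECT

Derivation:
S₀ = ε-closure({0}) = {0,1,2,3,4,6,8,10}
'a' @ 1: {1,3,4,5,7,11}  (accept∈set)
'b' @ 2: {1,3,4,5}  (accept∈set)
'd' @ 3: {}  — state set empty
rest 'ddcc' ignored (set empty)
end set {} — state 1 not in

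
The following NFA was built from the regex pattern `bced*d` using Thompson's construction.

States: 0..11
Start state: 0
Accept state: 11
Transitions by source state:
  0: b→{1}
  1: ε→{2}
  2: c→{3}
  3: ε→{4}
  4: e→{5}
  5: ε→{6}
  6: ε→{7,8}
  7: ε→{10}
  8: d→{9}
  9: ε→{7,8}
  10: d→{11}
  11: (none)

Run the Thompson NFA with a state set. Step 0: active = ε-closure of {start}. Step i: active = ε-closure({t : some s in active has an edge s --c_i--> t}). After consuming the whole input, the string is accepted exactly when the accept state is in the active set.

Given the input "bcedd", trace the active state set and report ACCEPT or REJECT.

Answer: ACCEPT

Trace:
start: ε-closure({0}) = {0}
'b' @ 1: {1,2}
'c' @ 2: {3,4}
'e' @ 3: {5,6,7,8,10}
'd' @ 4: {7,8,9,10,11}  ✓accept
'd' @ 5: {7,8,9,10,11}  ✓accept
final: {7,8,9,10,11}; accept 11 in set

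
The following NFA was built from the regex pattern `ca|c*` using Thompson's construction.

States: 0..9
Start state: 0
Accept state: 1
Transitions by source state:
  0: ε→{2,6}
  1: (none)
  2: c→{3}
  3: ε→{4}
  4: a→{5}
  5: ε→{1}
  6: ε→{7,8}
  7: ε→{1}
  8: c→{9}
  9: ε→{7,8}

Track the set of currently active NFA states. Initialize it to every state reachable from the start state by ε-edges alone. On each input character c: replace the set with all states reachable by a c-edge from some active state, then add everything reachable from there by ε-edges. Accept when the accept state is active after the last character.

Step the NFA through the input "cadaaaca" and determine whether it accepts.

Answer: REJECT

Trace:
start: ε-closure({0}) = {0,1,2,6,7,8}
'c' @ 1: {1,3,4,7,8,9}  (accept∈set)
'a' @ 2: {1,5}  (accept∈set)
'd' @ 3: {}  — state set empty
rest 'aaaca' ignored (set empty)
final: {}; accept 1 not in set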